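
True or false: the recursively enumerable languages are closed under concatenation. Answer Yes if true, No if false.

Dovetail over all split points of the input and all step bounds t = 1, 2, …, simulating the recogniser for L₁ on the prefix and the recogniser for L₂ on the suffix for t steps; accept if for some split both accept.
So the recursively enumerable languages are closed under concatenation.

Yes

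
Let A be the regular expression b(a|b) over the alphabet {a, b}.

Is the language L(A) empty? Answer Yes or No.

No

The string ba matches the expression, so it belongs to L(A).
Since L(A) contains at least one string, it is not empty.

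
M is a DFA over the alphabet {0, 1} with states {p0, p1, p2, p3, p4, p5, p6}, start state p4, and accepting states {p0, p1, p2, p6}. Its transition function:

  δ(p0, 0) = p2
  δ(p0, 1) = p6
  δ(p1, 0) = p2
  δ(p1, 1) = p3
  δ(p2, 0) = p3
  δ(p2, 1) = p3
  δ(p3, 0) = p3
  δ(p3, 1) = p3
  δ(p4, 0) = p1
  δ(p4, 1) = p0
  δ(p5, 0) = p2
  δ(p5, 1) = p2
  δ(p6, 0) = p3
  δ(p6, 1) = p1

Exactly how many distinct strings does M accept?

The useful subgraph on states {p0, p1, p2, p4, p6} is acyclic, so L(M) is finite; the longest accepting path visits 5 useful states, giving maximum string length 4.
Counting accepting paths from p4 by length: 2 of length 1, 3 of length 2, 1 of length 3, 1 of length 4. Total 7.

7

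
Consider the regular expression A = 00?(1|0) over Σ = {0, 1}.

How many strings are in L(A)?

The expression has no Kleene star, so L(A) is finite. Expanding the alternatives gives {00, 01, 000, 001}.
That is 2 of length 2, 2 of length 3: 4 strings in all.

4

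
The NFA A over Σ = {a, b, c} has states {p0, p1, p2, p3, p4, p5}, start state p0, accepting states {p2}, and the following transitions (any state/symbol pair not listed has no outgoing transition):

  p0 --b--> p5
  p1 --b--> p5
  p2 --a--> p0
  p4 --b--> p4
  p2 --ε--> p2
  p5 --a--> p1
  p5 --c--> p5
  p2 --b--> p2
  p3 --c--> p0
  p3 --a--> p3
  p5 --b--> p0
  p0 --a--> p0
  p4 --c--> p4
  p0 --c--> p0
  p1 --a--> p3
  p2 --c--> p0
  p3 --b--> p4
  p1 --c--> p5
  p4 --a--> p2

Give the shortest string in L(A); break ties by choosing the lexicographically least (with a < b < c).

baaba

A breadth-first search from p0 reaches an accepting state first via the path p0 → p5 → p1 → p3 → p4 → p2 on input baaba.
No string of length < 5 is accepted (BFS exhausts all shorter strings without reaching an accepting state), and baaba is the lexicographically least accepting string of length 5.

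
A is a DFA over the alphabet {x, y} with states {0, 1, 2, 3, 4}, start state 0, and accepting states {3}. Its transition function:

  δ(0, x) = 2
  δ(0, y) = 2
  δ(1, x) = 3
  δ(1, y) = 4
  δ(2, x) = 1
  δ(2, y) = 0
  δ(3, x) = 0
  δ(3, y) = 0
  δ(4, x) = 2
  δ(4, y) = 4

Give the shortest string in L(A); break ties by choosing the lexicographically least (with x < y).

xxx

A breadth-first search from 0 reaches an accepting state first via the path 0 → 2 → 1 → 3 on input xxx.
No string of length < 3 is accepted (BFS exhausts all shorter strings without reaching an accepting state), and xxx is the lexicographically least accepting string of length 3.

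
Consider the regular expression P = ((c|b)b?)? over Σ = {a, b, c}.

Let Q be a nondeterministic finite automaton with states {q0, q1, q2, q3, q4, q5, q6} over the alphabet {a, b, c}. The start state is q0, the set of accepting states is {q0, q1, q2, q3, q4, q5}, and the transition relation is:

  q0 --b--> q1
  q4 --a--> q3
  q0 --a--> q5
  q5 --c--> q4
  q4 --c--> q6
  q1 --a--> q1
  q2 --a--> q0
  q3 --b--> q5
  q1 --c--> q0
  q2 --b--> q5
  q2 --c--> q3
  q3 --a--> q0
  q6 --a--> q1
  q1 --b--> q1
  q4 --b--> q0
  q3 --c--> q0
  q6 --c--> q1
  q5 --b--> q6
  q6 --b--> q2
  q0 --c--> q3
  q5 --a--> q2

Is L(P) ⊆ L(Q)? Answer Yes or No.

Yes

Converting the expression P to a DFA (subset construction, then merging equivalent states) gives the minimal DFA with states {p0, p1, p2, p3}, start state p0, accepting states {p0, p2, p3} and transitions p0: a→p1, b→p2, c→p2; p1: a→p1, b→p1, c→p1; p2: a→p1, b→p3, c→p1; p3: a→p1, b→p1, c→p1.
Exploring the product automaton P × Q from the start pair (p0, q0), following both machines on each input symbol, reaches 12 state pairs: (p0, q0), (p1, q5), (p2, q1), (p2, q3), (p1, q2), (p1, q6), (p1, q4), (p1, q1), (p3, q1), (p1, q0), (p3, q5), (p1, q3).
P accepts in {p0, p2, p3} and Q accepts in {q0, q1, q2, q3, q4, q5}. The reachable pairs whose P-component is accepting are (p0, q0), (p2, q1), (p2, q3), (p3, q1), (p3, q5); in each of them the Q-component is accepting too, so the product for L(P) \ L(Q) (P-component accepting, Q-component rejecting) has no reachable accepting pair and the difference is empty.
Hence every string in L(P) is also in L(Q).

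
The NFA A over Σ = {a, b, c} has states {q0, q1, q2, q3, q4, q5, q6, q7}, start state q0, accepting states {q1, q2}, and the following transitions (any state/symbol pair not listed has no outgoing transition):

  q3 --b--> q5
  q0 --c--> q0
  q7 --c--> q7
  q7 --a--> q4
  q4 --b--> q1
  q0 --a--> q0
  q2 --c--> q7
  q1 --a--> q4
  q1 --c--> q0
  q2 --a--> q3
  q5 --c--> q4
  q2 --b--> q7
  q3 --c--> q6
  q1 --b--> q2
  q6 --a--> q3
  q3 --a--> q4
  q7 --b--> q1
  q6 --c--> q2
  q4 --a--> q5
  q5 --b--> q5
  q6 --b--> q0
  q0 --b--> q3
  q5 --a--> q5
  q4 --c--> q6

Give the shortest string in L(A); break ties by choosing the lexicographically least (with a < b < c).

A breadth-first search from q0 reaches an accepting state first via the path q0 → q3 → q4 → q1 on input bab.
No string of length < 3 is accepted (BFS exhausts all shorter strings without reaching an accepting state), and bab is the lexicographically least accepting string of length 3.

bab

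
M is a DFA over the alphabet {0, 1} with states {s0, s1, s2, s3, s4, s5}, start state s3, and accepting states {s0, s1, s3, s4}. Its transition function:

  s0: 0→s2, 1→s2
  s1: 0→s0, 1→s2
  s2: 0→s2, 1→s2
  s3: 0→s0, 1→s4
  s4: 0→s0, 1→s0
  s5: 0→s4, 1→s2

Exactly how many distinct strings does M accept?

The useful subgraph on states {s0, s3, s4} is acyclic, so L(M) is finite; the longest accepting path visits 3 useful states, giving maximum string length 2.
Counting accepting paths from s3 by length: 1 of length 0, 2 of length 1, 2 of length 2. Total 5.

5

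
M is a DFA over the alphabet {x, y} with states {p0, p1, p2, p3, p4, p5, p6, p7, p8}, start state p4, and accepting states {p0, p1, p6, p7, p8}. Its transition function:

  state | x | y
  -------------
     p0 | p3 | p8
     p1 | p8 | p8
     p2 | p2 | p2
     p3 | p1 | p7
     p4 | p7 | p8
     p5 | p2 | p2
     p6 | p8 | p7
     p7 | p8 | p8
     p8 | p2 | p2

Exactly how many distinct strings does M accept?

4

The useful subgraph on states {p4, p7, p8} is acyclic, so L(M) is finite; the longest accepting path visits 3 useful states, giving maximum string length 2.
Counting accepting paths from p4 by length: 2 of length 1, 2 of length 2. Total 4.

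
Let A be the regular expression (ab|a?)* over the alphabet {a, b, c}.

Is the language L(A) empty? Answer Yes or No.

No

The empty string ε matches the expression, so it belongs to L(A).
Since L(A) contains at least one string, it is not empty.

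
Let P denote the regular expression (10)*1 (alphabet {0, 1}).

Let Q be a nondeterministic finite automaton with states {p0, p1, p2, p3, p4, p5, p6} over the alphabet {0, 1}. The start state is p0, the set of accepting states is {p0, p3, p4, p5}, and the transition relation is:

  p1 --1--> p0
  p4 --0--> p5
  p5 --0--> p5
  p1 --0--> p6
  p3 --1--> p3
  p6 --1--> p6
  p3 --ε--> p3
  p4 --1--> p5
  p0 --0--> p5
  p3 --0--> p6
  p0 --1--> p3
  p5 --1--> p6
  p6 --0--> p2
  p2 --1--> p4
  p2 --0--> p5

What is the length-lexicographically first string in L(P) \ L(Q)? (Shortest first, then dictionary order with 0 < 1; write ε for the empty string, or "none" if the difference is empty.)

The string 101 is accepted by P but not by Q.
No shorter string lies in the difference, and 101 is the lexicographically first length-3 string in L(P) \ L(Q).

101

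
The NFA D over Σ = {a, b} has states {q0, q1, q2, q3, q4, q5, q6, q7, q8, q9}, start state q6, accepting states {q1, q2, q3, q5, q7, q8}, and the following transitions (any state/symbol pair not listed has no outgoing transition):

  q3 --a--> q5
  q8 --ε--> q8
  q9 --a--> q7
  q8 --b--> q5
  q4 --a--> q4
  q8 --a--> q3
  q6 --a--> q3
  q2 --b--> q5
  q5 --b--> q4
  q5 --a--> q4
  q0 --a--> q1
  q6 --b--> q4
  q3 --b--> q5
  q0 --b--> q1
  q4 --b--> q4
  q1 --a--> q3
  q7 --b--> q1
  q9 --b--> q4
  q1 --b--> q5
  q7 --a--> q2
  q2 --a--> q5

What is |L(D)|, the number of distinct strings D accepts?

The useful subgraph on states {q3, q5, q6} is acyclic, so L(D) is finite; the longest accepting path visits 3 useful states, giving maximum string length 2.
Counting accepting paths from q6 by length: 1 of length 1, 2 of length 2. Total 3.

3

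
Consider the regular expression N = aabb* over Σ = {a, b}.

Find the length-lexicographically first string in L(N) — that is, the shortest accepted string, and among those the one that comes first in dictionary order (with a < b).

aab

By inspection of the expression, no string of length less than 3 matches, and aab is the lexicographically first match of length 3.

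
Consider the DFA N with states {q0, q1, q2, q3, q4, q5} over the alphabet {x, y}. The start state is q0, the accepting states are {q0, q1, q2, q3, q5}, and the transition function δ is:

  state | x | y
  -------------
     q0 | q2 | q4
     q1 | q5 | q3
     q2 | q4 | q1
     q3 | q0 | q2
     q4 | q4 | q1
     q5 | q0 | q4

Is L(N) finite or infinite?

State q0 is reachable from the start and can reach an accepting state, and it lies on the cycle q0 → q2 → q1 → q3 → q0.
Traversing that cycle any number of times yields accepted strings of unbounded length, so the language is infinite.

infinite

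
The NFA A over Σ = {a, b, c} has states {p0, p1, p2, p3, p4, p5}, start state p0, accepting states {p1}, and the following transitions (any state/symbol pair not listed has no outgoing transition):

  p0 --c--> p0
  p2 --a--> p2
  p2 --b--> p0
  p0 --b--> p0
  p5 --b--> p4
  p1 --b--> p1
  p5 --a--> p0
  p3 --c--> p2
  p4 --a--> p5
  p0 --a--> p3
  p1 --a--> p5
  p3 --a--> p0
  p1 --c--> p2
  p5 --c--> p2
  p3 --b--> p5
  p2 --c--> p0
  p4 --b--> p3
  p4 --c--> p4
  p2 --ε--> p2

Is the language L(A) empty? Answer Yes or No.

The states reachable from the start state are {p0, p2, p3, p4, p5}.
None of the accepting states {p1} is reachable, so no string is accepted and L(A) = ∅.

Yes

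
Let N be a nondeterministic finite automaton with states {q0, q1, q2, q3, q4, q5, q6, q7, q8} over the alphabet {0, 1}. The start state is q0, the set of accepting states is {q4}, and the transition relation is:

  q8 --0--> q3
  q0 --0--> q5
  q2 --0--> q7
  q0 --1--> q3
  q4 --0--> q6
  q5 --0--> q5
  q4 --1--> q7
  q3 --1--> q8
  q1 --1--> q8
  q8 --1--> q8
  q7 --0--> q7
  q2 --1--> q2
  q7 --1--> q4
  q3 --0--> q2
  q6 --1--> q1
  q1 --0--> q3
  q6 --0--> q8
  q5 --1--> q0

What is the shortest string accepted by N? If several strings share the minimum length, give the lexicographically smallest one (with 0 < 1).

1001

A breadth-first search from q0 reaches an accepting state first via the path q0 → q3 → q2 → q7 → q4 on input 1001.
No string of length < 4 is accepted (BFS exhausts all shorter strings without reaching an accepting state), and 1001 is the lexicographically least accepting string of length 4.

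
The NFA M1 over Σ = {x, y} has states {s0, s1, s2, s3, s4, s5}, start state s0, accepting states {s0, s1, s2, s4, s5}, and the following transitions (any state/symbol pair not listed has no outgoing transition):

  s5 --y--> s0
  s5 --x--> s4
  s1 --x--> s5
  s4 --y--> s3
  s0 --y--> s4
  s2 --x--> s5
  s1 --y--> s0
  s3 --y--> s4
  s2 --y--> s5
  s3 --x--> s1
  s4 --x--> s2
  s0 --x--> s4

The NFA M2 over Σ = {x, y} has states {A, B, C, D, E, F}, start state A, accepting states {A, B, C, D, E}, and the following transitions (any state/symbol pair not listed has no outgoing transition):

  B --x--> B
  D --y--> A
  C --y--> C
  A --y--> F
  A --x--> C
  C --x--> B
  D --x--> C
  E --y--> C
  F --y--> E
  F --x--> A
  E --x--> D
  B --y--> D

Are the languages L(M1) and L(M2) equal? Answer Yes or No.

No

The string y is accepted by M1 but rejected by M2.
So L(M1) ≠ L(M2).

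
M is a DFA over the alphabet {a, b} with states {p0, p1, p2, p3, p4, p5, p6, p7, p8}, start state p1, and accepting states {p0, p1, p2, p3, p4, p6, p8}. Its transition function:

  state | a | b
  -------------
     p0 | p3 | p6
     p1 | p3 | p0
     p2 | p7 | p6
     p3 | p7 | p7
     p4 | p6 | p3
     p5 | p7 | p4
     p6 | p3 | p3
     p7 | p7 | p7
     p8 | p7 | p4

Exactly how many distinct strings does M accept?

The useful subgraph on states {p0, p1, p3, p6} is acyclic, so L(M) is finite; the longest accepting path visits 4 useful states, giving maximum string length 3.
Counting accepting paths from p1 by length: 1 of length 0, 2 of length 1, 2 of length 2, 2 of length 3. Total 7.

7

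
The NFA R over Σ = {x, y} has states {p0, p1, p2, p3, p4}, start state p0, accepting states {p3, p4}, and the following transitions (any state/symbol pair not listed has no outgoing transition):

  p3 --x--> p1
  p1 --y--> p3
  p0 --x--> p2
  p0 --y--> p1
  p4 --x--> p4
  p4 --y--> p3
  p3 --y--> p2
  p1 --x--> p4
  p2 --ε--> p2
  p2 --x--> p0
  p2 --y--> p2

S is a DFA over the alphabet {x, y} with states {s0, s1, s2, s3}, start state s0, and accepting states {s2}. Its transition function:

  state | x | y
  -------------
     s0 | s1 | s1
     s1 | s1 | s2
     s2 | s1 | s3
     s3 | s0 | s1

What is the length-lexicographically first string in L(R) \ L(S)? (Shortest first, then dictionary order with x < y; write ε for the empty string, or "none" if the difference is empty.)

yx

The string yx is accepted by R but not by S.
No shorter string lies in the difference, and yx is the lexicographically first length-2 string in L(R) \ L(S).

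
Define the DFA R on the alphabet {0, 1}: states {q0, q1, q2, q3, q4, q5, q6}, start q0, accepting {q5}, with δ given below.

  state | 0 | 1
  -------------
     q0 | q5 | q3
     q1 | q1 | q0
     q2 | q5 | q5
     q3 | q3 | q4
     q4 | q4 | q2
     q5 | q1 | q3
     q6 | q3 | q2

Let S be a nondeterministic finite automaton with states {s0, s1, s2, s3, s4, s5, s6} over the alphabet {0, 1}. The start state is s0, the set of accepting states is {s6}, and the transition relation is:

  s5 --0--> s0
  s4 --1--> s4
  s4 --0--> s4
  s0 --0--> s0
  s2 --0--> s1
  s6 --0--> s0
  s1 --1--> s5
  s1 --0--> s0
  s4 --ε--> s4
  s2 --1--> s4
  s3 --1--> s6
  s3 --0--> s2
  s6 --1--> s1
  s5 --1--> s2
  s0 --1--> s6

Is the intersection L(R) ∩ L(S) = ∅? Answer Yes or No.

Yes

Exploring the product automaton R × S from the start pair (q0, s0), following both machines on each input symbol, reaches 29 state pairs: (q0, s0), (q5, s0), (q3, s6), (q1, s0), (q3, s0), (q4, s1), (q0, s6), (q4, s6), (q4, s0), (q2, s5), (q3, s1), (q2, s1), (q2, s6), (q5, s2), (q4, s5), (q5, s5), (q5, s1), (q1, s1), (q3, s4), (q2, s2), (q3, s2), (q3, s5), (q0, s5), (q4, s4), (q5, s4), (q4, s2), (q2, s4), (q1, s4), (q0, s4).
R accepts in {q5} and S accepts in {s6}; no reachable pair has both components accepting, so no string drives both machines to acceptance simultaneously and L(R) ∩ L(S) = ∅.
So no string is accepted by both, and the intersection is empty.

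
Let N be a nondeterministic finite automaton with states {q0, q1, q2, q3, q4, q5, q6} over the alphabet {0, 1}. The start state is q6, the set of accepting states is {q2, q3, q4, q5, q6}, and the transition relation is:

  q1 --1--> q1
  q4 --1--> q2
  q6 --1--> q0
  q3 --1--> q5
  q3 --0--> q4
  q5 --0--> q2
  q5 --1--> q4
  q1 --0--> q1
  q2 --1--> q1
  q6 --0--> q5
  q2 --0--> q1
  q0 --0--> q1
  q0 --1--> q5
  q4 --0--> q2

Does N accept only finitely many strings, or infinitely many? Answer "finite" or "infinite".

The useful states (reachable from q6 and able to reach an accepting state) are {q0, q2, q4, q5, q6}.
Restricted to these states the transition graph has no cycle, so every accepting path has bounded length and L is finite.

finite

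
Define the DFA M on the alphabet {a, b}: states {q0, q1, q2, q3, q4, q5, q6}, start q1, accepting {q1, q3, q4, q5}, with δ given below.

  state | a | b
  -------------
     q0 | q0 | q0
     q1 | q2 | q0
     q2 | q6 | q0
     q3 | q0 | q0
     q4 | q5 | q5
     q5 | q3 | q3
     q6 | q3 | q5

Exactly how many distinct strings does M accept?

The useful subgraph on states {q1, q2, q3, q5, q6} is acyclic, so L(M) is finite; the longest accepting path visits 5 useful states, giving maximum string length 4.
Counting accepting paths from q1 by length: 1 of length 0, 2 of length 3, 2 of length 4. Total 5.

5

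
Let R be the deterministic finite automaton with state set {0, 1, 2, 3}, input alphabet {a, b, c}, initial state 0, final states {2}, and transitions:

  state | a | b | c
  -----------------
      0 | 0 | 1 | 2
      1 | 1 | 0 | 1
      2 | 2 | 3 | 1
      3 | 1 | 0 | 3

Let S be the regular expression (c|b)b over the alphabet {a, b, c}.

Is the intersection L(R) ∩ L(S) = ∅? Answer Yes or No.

Yes

Converting the expression S to a DFA (subset construction, then merging equivalent states) gives the minimal DFA with states {s0, s1, s2, s3}, start state s0, accepting states {s3} and transitions s0: a→s1, b→s2, c→s2; s1: a→s1, b→s1, c→s1; s2: a→s1, b→s3, c→s1; s3: a→s1, b→s1, c→s1.
Exploring the product automaton R × S from the start pair (0, s0), following both machines on each input symbol, reaches 9 state pairs: (0, s0), (0, s1), (1, s2), (2, s2), (1, s1), (2, s1), (0, s3), (3, s3), (3, s1).
R accepts in {2} and S accepts in {s3}; no reachable pair has both components accepting, so no string drives both machines to acceptance simultaneously and L(R) ∩ L(S) = ∅.
So no string is accepted by both, and the intersection is empty.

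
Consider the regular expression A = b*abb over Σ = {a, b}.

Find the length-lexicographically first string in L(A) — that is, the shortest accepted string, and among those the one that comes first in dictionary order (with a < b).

abb

By inspection of the expression, no string of length less than 3 matches, and abb is the lexicographically first match of length 3.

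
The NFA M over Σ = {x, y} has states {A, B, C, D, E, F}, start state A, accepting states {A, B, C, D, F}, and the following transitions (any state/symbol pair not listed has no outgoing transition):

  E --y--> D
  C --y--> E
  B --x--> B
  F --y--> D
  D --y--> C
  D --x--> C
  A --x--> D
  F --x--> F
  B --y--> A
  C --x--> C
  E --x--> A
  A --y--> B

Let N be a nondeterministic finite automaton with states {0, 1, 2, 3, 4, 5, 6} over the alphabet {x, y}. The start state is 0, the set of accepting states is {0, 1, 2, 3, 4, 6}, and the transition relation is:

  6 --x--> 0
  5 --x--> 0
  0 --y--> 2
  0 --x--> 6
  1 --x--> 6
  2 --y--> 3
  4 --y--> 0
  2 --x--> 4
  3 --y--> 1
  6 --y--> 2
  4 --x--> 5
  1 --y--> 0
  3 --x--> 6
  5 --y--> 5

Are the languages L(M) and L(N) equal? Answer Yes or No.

The string yxx is accepted by M but rejected by N.
So L(M) ≠ L(N).

No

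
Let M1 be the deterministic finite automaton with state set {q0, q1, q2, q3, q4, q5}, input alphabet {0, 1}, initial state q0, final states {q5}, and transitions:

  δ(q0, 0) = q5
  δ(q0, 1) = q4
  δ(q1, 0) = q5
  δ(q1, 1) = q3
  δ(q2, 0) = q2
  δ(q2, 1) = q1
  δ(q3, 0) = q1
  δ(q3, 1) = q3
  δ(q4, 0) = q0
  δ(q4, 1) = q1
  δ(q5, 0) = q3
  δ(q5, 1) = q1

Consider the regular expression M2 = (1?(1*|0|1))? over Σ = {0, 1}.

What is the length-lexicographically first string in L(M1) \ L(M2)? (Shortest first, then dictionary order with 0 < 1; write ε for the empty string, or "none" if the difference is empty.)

The string 010 is accepted by M1 but not by M2.
No shorter string lies in the difference, and 010 is the lexicographically first length-3 string in L(M1) \ L(M2).

010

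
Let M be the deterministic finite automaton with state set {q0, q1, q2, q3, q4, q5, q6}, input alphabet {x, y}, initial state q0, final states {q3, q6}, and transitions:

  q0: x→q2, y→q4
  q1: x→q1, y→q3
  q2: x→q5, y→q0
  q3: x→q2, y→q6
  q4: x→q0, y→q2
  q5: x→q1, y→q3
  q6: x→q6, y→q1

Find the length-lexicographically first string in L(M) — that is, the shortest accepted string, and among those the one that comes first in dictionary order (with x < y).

A breadth-first search from q0 reaches an accepting state first via the path q0 → q2 → q5 → q3 on input xxy.
No string of length < 3 is accepted (BFS exhausts all shorter strings without reaching an accepting state), and xxy is the lexicographically least accepting string of length 3.

xxy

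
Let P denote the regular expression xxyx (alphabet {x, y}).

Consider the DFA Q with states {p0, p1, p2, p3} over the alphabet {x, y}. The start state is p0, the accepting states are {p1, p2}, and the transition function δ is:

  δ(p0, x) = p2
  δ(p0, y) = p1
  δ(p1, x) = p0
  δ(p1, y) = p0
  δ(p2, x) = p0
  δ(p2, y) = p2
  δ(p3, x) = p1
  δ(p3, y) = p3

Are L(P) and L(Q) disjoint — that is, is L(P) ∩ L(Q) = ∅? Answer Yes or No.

Converting the expression P to a DFA (subset construction, then merging equivalent states) gives the minimal DFA with states {r0, r1, r2, r3, r4, r5}, start state r0, accepting states {r5} and transitions r0: x→r1, y→r2; r1: x→r3, y→r2; r2: x→r2, y→r2; r3: x→r2, y→r4; r4: x→r5, y→r2; r5: x→r2, y→r2.
Exploring the product automaton P × Q from the start pair (r0, p0), following both machines on each input symbol, reaches 8 state pairs: (r0, p0), (r1, p2), (r2, p1), (r3, p0), (r2, p2), (r2, p0), (r4, p1), (r5, p0).
P accepts in {r5} and Q accepts in {p1, p2}; no reachable pair has both components accepting, so no string drives both machines to acceptance simultaneously and L(P) ∩ L(Q) = ∅.
So no string is accepted by both, and the intersection is empty.

Yes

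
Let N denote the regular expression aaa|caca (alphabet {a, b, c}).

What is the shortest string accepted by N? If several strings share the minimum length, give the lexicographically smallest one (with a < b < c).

aaa

By inspection of the expression, no string of length less than 3 matches, and aaa is the lexicographically first match of length 3.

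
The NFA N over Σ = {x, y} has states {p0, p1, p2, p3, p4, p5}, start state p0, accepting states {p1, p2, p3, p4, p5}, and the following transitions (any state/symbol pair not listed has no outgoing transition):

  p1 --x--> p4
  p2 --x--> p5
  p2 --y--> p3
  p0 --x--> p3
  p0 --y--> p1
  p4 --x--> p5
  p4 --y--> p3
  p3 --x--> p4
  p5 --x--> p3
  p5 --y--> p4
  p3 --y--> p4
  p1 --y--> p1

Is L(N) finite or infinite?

State p1 is reachable from the start and can reach an accepting state, and it lies on the cycle p1 → p1.
Traversing that cycle any number of times yields accepted strings of unbounded length, so the language is infinite.

infinite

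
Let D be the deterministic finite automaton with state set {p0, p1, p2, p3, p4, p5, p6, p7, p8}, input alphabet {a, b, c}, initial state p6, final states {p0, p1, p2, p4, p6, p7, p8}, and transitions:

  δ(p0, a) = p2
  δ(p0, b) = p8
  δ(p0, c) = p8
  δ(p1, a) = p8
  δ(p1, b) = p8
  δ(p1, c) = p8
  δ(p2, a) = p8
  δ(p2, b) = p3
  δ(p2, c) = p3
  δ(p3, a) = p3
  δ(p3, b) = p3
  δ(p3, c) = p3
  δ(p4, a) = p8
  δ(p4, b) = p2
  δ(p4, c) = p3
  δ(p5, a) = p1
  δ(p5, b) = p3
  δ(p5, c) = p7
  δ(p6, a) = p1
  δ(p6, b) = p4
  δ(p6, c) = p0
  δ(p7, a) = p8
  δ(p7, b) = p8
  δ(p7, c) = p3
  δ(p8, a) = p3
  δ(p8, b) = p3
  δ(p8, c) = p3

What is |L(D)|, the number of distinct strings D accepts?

The useful subgraph on states {p0, p1, p2, p4, p6, p8} is acyclic, so L(D) is finite; the longest accepting path visits 4 useful states, giving maximum string length 3.
Counting accepting paths from p6 by length: 1 of length 0, 3 of length 1, 8 of length 2, 2 of length 3. Total 14.

14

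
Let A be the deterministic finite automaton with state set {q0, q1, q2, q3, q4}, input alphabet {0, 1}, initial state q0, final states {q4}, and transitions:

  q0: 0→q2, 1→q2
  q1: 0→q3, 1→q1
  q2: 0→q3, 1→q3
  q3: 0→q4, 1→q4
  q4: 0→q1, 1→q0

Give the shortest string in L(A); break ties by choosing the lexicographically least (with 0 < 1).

A breadth-first search from q0 reaches an accepting state first via the path q0 → q2 → q3 → q4 on input 000.
No string of length < 3 is accepted (BFS exhausts all shorter strings without reaching an accepting state), and 000 is the lexicographically least accepting string of length 3.

000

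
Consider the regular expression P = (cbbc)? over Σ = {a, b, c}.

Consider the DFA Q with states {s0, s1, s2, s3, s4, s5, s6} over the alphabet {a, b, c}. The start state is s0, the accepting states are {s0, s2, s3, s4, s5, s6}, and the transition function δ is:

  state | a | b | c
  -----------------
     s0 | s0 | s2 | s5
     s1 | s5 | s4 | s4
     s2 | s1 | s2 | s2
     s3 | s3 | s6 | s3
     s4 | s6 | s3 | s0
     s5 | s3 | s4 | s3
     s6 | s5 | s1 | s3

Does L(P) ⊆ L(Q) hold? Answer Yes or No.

Converting the expression P to a DFA (subset construction, then merging equivalent states) gives the minimal DFA with states {p0, p1, p2, p3, p4, p5}, start state p0, accepting states {p0, p5} and transitions p0: a→p1, b→p1, c→p2; p1: a→p1, b→p1, c→p1; p2: a→p1, b→p3, c→p1; p3: a→p1, b→p4, c→p1; p4: a→p1, b→p1, c→p5; p5: a→p1, b→p1, c→p1.
Exploring the product automaton P × Q from the start pair (p0, s0), following both machines on each input symbol, reaches 12 state pairs: (p0, s0), (p1, s0), (p1, s2), (p2, s5), (p1, s5), (p1, s1), (p1, s3), (p3, s4), (p1, s4), (p1, s6), (p4, s3), (p5, s3).
P accepts in {p0, p5} and Q accepts in {s0, s2, s3, s4, s5, s6}. The reachable pairs whose P-component is accepting are (p0, s0), (p5, s3); in each of them the Q-component is accepting too, so the product for L(P) \ L(Q) (P-component accepting, Q-component rejecting) has no reachable accepting pair and the difference is empty.
Hence every string in L(P) is also in L(Q).

Yes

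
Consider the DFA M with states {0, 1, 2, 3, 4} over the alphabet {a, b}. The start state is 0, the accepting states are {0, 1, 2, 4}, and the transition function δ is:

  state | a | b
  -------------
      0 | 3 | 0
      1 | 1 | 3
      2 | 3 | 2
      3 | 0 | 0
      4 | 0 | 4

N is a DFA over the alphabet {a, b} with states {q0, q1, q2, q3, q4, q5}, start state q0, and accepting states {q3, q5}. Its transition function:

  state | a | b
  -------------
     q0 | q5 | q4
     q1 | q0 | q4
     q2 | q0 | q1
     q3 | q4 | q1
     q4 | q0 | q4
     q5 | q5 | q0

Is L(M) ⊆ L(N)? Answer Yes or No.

No

The empty string ε is in L(M) but not in L(N).
So L(M) ⊄ L(N).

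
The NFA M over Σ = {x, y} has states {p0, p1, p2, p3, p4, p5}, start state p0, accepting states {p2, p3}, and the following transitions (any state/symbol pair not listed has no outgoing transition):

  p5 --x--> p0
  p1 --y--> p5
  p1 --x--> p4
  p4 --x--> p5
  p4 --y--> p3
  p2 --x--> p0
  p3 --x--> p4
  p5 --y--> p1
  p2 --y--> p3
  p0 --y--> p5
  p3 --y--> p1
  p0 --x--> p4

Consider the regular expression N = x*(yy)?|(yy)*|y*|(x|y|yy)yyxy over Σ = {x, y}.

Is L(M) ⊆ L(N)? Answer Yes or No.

The string xy is in L(M) but not in L(N).
So L(M) ⊄ L(N).

No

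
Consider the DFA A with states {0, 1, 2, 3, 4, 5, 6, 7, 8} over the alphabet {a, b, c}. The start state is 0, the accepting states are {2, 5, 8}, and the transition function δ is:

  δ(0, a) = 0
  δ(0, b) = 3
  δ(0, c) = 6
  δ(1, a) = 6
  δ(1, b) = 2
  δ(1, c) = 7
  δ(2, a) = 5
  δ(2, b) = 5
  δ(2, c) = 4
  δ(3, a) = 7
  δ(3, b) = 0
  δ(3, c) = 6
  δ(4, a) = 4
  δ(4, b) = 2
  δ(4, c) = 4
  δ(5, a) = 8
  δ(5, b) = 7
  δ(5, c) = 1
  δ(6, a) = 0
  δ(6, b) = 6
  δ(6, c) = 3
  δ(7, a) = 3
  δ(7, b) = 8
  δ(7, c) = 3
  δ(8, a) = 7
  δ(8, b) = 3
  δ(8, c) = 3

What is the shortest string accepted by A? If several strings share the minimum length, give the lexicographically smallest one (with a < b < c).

bab

A breadth-first search from 0 reaches an accepting state first via the path 0 → 3 → 7 → 8 on input bab.
No string of length < 3 is accepted (BFS exhausts all shorter strings without reaching an accepting state), and bab is the lexicographically least accepting string of length 3.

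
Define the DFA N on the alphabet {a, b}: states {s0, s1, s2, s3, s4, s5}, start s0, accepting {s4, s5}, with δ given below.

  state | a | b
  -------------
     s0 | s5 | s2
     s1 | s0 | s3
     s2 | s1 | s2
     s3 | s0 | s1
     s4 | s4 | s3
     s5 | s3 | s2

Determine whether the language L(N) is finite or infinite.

State s0 is reachable from the start and can reach an accepting state, and it lies on the cycle s0 → s2 → s1 → s0.
Traversing that cycle any number of times yields accepted strings of unbounded length, so the language is infinite.

infinite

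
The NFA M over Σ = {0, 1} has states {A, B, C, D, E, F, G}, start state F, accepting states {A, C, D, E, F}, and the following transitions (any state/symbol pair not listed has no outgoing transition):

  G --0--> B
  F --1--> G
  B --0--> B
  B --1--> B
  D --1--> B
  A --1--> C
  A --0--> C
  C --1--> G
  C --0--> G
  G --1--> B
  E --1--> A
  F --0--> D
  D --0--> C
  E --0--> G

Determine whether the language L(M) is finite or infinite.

The useful states (reachable from F and able to reach an accepting state) are {C, D, F}.
Restricted to these states the transition graph has no cycle, so every accepting path has bounded length and L is finite.

finite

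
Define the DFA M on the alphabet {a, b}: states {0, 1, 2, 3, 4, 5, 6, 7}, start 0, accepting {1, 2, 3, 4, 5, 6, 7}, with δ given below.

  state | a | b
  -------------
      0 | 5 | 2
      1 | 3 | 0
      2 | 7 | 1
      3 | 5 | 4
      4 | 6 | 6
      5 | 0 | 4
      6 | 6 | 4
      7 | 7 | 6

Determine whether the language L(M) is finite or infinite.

State 0 is reachable from the start and can reach an accepting state, and it lies on the cycle 0 → 2 → 1 → 0.
Traversing that cycle any number of times yields accepted strings of unbounded length, so the language is infinite.

infinite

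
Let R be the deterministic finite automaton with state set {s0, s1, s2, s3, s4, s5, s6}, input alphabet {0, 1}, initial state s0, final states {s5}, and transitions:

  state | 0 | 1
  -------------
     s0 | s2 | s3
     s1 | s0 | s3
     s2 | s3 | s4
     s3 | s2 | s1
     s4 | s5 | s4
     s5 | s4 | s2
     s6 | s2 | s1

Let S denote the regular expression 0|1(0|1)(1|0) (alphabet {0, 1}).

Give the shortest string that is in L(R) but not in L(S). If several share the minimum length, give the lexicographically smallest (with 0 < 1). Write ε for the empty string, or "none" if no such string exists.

The string 010 is accepted by R but not by S.
No shorter string lies in the difference, and 010 is the lexicographically first length-3 string in L(R) \ L(S).

010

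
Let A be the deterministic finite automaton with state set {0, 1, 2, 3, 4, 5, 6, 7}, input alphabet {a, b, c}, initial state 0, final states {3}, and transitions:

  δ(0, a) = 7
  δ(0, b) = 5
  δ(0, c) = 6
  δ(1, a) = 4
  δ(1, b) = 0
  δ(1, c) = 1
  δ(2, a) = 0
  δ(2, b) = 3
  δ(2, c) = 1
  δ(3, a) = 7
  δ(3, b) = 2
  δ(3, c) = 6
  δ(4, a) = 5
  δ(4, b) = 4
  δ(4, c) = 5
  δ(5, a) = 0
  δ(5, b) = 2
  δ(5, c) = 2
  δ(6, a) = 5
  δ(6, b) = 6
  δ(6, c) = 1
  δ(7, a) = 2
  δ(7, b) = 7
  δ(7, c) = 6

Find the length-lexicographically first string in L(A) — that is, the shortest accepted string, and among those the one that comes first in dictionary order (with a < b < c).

A breadth-first search from 0 reaches an accepting state first via the path 0 → 7 → 2 → 3 on input aab.
No string of length < 3 is accepted (BFS exhausts all shorter strings without reaching an accepting state), and aab is the lexicographically least accepting string of length 3.

aab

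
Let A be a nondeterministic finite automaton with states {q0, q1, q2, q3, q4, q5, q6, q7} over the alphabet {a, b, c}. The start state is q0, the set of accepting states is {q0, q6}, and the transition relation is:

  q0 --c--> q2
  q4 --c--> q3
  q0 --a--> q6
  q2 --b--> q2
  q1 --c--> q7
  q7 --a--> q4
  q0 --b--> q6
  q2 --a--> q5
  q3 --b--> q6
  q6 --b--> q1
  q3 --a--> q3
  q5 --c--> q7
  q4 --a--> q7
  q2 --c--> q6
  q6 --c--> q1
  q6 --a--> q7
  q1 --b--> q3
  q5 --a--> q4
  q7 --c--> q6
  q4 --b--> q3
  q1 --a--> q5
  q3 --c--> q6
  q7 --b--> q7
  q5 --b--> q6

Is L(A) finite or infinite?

infinite

State q2 is reachable from the start and can reach an accepting state, and it lies on the cycle q2 → q2.
Traversing that cycle any number of times yields accepted strings of unbounded length, so the language is infinite.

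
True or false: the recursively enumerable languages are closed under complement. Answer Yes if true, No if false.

No

If both L and its complement were r.e., running the two recognisers in parallel would decide L, so L would be recursive; but there are r.e. languages that are not recursive (e.g. the halting problem), and their complements are therefore not r.e.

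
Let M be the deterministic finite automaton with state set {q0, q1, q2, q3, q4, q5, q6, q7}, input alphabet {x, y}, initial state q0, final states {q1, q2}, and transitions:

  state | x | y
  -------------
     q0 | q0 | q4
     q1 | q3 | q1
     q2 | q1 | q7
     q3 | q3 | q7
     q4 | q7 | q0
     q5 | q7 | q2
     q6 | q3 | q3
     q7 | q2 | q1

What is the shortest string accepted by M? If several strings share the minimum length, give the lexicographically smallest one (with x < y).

A breadth-first search from q0 reaches an accepting state first via the path q0 → q4 → q7 → q2 on input yxx.
No string of length < 3 is accepted (BFS exhausts all shorter strings without reaching an accepting state), and yxx is the lexicographically least accepting string of length 3.

yxx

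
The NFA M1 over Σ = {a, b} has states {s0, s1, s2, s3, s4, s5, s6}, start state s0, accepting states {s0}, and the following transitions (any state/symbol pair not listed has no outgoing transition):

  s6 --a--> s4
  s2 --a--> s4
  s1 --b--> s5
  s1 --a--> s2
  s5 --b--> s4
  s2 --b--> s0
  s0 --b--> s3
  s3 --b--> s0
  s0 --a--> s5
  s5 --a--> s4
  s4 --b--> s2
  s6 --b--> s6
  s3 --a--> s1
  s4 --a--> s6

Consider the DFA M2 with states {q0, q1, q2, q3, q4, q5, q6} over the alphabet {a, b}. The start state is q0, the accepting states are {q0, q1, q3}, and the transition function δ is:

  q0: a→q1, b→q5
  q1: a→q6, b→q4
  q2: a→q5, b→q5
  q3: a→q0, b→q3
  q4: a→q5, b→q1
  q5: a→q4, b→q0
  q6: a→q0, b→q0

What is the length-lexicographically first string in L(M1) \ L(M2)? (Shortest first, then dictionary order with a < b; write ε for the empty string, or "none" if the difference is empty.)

aabb

The string aabb is accepted by M1 but not by M2.
No shorter string lies in the difference, and aabb is the lexicographically first length-4 string in L(M1) \ L(M2).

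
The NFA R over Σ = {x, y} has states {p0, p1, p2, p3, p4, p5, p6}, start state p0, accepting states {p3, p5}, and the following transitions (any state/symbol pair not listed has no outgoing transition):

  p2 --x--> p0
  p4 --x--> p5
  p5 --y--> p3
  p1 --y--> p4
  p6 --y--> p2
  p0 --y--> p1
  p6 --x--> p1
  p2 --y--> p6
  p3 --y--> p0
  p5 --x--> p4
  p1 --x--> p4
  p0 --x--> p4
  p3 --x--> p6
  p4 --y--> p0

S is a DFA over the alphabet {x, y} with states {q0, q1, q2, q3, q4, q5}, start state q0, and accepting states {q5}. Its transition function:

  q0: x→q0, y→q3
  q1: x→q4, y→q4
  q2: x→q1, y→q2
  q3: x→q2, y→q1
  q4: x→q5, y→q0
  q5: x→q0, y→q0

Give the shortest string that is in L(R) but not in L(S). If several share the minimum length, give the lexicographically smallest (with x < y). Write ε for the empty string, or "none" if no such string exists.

xx

The string xx is accepted by R but not by S.
No shorter string lies in the difference, and xx is the lexicographically first length-2 string in L(R) \ L(S).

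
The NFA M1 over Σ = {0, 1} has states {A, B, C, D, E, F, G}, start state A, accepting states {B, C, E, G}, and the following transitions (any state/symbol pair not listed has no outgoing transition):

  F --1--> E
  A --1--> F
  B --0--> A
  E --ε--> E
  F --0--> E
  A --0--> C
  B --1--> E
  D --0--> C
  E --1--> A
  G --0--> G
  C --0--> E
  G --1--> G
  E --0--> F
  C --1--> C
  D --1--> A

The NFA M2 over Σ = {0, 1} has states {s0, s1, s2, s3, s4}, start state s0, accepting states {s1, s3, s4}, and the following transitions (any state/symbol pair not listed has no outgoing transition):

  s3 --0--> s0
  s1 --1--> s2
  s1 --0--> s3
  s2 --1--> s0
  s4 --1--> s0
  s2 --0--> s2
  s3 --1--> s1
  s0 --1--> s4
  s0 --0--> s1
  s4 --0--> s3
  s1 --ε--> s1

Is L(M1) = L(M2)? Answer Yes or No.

No

The string 01 is accepted by M1 but rejected by M2.
So L(M1) ≠ L(M2).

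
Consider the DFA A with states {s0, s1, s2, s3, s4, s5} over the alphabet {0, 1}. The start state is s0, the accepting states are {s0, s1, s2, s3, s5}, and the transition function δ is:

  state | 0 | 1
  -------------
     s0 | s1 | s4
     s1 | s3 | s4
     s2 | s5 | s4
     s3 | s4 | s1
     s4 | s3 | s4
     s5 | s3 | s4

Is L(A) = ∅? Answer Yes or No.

No

The empty string ε is accepted: the run s0 ends in the accepting state s0.
Since at least one string is accepted, L(A) is not empty.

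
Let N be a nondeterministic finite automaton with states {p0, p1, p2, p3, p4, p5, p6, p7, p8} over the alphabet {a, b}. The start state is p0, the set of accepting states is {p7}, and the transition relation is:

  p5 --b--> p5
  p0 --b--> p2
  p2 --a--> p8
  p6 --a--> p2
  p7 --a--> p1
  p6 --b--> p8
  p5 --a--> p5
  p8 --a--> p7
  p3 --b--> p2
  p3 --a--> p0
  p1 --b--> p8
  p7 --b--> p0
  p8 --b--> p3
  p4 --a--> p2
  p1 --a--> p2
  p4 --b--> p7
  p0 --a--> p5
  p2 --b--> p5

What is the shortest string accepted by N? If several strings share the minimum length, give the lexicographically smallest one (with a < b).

baa

A breadth-first search from p0 reaches an accepting state first via the path p0 → p2 → p8 → p7 on input baa.
No string of length < 3 is accepted (BFS exhausts all shorter strings without reaching an accepting state), and baa is the lexicographically least accepting string of length 3.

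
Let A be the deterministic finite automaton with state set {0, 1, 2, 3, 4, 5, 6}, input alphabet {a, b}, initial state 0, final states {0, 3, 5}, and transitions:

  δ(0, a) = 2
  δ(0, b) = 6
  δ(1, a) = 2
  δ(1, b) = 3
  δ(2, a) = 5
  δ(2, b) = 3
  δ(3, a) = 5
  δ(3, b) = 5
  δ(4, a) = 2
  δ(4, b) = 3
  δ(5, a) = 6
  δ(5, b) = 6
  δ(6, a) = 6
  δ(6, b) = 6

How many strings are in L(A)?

The useful subgraph on states {0, 2, 3, 5} is acyclic, so L(A) is finite; the longest accepting path visits 4 useful states, giving maximum string length 3.
Counting accepting paths from 0 by length: 1 of length 0, 2 of length 2, 2 of length 3. Total 5.

5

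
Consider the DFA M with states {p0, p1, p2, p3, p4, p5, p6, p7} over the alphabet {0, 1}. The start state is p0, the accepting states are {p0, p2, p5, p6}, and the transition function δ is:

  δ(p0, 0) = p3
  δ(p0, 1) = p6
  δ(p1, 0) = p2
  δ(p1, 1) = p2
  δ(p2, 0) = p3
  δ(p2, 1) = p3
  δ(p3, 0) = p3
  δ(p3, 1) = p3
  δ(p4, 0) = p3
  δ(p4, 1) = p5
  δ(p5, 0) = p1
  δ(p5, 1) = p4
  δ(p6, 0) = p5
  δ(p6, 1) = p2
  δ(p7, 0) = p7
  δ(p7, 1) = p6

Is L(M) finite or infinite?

State p5 is reachable from the start and can reach an accepting state, and it lies on the cycle p5 → p4 → p5.
Traversing that cycle any number of times yields accepted strings of unbounded length, so the language is infinite.

infinite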